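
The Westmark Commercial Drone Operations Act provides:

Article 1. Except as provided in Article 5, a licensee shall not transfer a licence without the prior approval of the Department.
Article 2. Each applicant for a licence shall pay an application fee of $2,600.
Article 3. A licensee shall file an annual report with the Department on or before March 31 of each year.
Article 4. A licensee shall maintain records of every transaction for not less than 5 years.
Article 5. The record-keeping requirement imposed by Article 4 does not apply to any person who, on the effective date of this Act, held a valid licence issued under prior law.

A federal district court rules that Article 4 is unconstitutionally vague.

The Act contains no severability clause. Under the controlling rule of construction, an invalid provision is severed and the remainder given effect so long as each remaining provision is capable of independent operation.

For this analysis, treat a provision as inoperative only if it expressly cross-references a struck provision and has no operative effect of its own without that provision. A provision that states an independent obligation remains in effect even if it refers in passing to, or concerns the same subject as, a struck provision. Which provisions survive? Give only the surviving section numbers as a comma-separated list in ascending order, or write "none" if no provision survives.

1, 2, 3

Article 4 is struck. The only function of Article 5 is the grandfather exemption from Article 4, so it cannot stand once Article 4 is removed. Article 1 mentions Article 5 but its own obligation stands independently of Article 5, so Article 1 is not affected. Under the stated default rule, only provisions that cannot operate independently fall away; the rest are enforced. That leaves Article 1, Article 2, and Article 3 in effect.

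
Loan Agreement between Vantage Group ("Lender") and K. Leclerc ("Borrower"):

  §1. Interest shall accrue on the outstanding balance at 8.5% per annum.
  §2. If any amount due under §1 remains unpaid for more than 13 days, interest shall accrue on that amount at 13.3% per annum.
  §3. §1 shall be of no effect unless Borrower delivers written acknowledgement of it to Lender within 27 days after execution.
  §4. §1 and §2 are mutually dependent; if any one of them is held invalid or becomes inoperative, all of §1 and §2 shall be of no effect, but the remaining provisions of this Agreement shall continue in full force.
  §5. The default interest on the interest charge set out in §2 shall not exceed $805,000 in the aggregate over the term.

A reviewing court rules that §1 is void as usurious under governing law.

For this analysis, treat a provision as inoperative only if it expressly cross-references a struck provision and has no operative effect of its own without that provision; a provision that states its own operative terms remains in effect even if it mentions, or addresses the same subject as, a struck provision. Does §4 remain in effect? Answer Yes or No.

Yes

§1 is struck. The whole of §2 is the default interest on the interest charge, defined by reference to §1, so §2 cannot stand once §1 is removed. §3 has no operative effect of its own apart from §1 and is therefore inoperative. The whole of §5 is the aggregate cap on the default interest on the interest charge, defined by reference to §2, so §5 cannot stand once §2 is removed. §4 declares §1 and §2 mutually dependent; since one of them has fallen, all of them are of no effect. The remainder continues in force under §4. Only §4 remains in effect. §4 is among the surviving provisions, so the answer is yes.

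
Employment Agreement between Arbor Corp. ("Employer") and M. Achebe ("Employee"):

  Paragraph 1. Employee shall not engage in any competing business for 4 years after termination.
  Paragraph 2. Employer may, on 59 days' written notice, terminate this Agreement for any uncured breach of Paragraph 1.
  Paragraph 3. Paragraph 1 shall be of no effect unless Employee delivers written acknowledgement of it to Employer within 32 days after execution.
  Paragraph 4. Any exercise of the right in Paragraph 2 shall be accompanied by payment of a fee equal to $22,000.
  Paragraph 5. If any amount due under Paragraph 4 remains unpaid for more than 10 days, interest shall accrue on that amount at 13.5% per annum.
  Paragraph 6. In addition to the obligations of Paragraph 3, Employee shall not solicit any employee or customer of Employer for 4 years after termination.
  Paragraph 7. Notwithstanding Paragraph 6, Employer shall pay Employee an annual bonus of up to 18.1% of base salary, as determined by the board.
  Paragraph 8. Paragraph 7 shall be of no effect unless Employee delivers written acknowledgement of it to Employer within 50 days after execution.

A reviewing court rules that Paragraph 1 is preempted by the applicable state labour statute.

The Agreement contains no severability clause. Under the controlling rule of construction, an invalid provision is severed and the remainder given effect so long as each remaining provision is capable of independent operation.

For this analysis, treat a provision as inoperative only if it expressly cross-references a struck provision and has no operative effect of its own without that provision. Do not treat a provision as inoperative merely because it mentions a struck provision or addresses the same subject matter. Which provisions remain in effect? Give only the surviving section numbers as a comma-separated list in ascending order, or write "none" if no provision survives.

6, 7, 8

Paragraph 1 is struck. Paragraph 2 merely fixes the termination right for breach of Paragraph 1; with Paragraph 1 gone it has nothing to operate on and falls away. The only function of Paragraph 3 is the acknowledgement condition for Paragraph 1, so it cannot stand once Paragraph 1 is removed. Paragraph 4 merely fixes the exercise fee for Paragraph 2; with Paragraph 2 gone it has nothing to operate on and falls away. Paragraph 5 does nothing except set the default interest on the exercise fee for Paragraph 2 by reference to Paragraph 4; with Paragraph 4 gone it has no independent effect and is inoperative. Paragraph 6 mentions Paragraph 3 but its own obligation stands independently of Paragraph 3, so Paragraph 6 is not affected. Under the stated default rule, only provisions that cannot operate independently fall away; the rest are enforced. That leaves Paragraph 6, Paragraph 7, and Paragraph 8 in effect.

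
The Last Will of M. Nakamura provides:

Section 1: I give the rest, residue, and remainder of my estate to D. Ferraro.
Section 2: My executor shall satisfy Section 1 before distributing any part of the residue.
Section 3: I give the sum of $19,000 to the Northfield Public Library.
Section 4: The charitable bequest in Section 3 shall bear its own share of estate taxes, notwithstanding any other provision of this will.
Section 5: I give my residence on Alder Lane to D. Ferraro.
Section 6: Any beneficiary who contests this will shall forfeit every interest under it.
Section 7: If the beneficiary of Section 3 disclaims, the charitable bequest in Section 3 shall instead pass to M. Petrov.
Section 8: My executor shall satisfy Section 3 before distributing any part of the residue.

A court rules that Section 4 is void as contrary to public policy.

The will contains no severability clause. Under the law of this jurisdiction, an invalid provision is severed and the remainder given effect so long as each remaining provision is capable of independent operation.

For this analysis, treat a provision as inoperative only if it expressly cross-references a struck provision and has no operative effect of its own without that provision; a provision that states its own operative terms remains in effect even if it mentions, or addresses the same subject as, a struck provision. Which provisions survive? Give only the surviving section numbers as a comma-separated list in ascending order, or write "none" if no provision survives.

1, 2, 3, 5, 6, 7, 8

Section 4 is struck. No other provision's operative terms depend on Section 4. With no severability clause, the stated default rule severs what cannot stand and enforces each remaining provision that can operate on its own. The provisions still in force are Section 1, Section 2, Section 3, Section 5, Section 6, Section 7, and Section 8.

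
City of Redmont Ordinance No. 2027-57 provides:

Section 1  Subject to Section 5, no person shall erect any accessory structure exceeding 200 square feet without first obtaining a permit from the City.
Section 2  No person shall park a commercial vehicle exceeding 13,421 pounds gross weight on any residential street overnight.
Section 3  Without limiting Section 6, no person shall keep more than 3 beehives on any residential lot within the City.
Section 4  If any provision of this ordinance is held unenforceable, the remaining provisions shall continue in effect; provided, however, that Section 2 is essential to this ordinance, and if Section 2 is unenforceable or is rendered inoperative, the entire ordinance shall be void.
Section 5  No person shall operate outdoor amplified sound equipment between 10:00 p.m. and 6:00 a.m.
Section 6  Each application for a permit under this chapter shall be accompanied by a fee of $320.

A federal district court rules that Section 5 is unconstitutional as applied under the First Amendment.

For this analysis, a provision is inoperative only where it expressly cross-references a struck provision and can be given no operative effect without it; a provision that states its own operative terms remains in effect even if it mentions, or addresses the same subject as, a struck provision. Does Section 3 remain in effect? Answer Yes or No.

Section 5 is struck. Although Section 1 refers to Section 5, its operative terms do not depend on Section 5, so it remains in effect. No other provision's operative terms depend on Section 5. Section 4 makes Section 2 an essential term, but Section 2 is unaffected, so the severability proviso in Section 4 preserves the remaining provisions. That leaves Section 1, Section 2, Section 3, Section 4, and Section 6 in effect. Section 3 is among the surviving provisions, so the answer is yes.

Yes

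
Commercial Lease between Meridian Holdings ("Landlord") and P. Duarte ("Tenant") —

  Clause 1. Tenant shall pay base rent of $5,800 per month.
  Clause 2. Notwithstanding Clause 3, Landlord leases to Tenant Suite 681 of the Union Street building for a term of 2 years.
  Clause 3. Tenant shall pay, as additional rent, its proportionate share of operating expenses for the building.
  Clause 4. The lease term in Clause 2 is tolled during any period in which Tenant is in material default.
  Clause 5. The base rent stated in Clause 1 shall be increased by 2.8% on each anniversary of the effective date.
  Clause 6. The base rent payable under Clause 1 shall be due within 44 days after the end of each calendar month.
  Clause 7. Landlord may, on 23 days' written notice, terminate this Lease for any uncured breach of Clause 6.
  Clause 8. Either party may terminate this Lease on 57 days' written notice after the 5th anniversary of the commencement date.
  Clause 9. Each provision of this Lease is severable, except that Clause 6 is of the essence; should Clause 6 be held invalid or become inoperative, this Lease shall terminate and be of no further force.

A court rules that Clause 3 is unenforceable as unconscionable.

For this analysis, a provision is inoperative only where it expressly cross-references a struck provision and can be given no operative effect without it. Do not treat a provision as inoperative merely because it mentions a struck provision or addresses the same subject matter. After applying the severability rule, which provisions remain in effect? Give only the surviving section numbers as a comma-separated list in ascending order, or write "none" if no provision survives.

Clause 3 is struck. Although Clause 2 refers to Clause 3, its operative terms do not depend on Clause 3, so it remains in effect. No other provision's operative terms depend on Clause 3. Clause 9 makes Clause 6 an essential term, but Clause 6 is unaffected, so the severability proviso in Clause 9 preserves the remaining provisions. That leaves Clause 1, Clause 2, Clause 4, Clause 5, Clause 6, Clause 7, Clause 8, and Clause 9 in effect.

1, 2, 4, 5, 6, 7, 8, 9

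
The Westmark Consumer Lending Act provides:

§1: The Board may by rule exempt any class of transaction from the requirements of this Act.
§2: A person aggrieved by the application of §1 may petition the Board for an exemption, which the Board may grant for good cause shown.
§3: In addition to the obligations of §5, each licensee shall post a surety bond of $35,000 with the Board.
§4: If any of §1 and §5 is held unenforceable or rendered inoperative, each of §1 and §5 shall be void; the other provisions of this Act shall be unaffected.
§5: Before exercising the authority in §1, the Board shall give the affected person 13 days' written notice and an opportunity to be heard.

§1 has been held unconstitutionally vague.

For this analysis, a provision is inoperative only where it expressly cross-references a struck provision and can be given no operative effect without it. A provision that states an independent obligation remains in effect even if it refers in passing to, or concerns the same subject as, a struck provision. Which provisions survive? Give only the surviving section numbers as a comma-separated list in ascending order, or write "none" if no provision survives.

§1 is struck. The only function of §2 is the exemption procedure for §1, so it cannot stand once §1 is removed. §5 has no operative effect of its own apart from §1 and is therefore inoperative. §3 mentions §5 but its own obligation stands independently of §5, so §3 is not affected. §4 declares §1 and §5 mutually dependent; since one of them has fallen, all of them are of no effect. The remainder continues in force under §4. The provisions still in force are §3 and §4.

3, 4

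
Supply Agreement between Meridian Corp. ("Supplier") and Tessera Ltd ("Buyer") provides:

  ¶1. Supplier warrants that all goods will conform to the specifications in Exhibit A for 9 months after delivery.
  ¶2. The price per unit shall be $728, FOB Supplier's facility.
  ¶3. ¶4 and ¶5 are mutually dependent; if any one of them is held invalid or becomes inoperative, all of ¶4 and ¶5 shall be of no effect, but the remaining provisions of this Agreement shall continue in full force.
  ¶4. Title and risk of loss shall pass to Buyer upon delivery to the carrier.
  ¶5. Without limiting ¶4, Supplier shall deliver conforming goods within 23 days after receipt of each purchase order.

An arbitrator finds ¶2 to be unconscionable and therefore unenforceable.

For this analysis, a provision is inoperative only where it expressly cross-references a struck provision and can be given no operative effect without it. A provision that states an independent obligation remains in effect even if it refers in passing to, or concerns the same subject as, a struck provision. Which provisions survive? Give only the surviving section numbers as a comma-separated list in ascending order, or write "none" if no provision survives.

1, 3, 4, 5

¶2 is struck. No other provision's operative terms depend on ¶2. ¶3 ties ¶4 and ¶5 together, but none of those is affected here; the remaining provisions continue in force under ¶3. The provisions still in force are ¶1, ¶3, ¶4, and ¶5.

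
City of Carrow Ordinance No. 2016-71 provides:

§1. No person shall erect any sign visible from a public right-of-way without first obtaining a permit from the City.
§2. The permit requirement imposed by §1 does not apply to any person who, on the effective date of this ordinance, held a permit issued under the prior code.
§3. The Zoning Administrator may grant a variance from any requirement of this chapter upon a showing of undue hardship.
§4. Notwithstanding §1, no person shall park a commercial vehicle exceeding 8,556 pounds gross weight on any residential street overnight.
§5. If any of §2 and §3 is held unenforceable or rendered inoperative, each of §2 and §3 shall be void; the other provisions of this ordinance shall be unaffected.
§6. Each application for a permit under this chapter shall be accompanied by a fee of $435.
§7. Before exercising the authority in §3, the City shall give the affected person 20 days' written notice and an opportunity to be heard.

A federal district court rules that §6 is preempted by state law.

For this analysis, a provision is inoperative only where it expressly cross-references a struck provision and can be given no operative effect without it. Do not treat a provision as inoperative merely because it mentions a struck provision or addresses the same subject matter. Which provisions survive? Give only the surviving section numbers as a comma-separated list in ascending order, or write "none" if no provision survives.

§6 is struck. No other provision's operative terms depend on §6. §5 ties §2 and §3 together, but none of those is affected here; the remaining provisions continue in force under §5. That leaves §1, §2, §3, §4, §5, and §7 in effect.

1, 2, 3, 4, 5, 7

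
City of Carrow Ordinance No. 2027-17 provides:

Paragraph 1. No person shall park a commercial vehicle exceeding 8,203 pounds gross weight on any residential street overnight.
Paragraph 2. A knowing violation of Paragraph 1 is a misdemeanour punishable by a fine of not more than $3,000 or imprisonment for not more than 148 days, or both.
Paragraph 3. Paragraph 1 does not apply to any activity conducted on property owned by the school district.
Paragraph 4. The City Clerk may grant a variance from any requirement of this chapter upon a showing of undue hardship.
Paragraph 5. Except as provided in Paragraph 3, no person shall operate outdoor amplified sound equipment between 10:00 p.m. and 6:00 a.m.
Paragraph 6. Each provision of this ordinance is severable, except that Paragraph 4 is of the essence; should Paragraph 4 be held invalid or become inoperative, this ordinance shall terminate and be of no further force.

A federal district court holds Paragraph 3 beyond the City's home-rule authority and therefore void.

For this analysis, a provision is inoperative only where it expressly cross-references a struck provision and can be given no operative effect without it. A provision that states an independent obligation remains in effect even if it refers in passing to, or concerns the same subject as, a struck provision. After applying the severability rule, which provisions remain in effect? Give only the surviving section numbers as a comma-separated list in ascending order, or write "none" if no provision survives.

Paragraph 3 is struck. Paragraph 5 mentions Paragraph 3 but its own obligation stands independently of Paragraph 3, so Paragraph 5 is not affected. No other provision's operative terms depend on Paragraph 3. Paragraph 6 makes Paragraph 4 an essential term, but Paragraph 4 is unaffected, so the severability proviso in Paragraph 6 preserves the remaining provisions. That leaves Paragraph 1, Paragraph 2, Paragraph 4, Paragraph 5, and Paragraph 6 in effect.

1, 2, 4, 5, 6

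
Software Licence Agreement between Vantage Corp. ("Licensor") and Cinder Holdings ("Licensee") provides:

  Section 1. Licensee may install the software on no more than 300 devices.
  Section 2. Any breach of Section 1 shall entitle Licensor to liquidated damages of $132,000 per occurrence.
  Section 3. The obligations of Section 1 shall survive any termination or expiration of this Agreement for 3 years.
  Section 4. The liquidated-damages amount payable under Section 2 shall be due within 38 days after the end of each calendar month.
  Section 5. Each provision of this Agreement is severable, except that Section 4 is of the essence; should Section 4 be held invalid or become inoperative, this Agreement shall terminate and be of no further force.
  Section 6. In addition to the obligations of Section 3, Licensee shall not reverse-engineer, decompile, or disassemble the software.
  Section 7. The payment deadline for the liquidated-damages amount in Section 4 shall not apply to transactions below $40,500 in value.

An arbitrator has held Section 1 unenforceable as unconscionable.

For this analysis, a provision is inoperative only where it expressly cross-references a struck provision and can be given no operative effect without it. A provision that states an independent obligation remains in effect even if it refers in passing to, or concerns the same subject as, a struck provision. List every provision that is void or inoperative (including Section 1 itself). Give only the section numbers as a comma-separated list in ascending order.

Section 1 is struck. Section 2 operates only by reference to Section 1, so it falls with Section 1. Section 3 has no operative effect of its own apart from Section 1 and is therefore inoperative. Section 4 does nothing except set the payment deadline for the liquidated-damages amount by reference to Section 2; with Section 2 gone it has no independent effect and is inoperative. Section 7 operates only by reference to Section 4, so it falls with Section 4. Section 5 makes Section 4 an essential term, and Section 4 has been rendered inoperative by the cascade; under Section 5, the entire Agreement is therefore void. No provision of the Agreement survives.

1, 2, 3, 4, 5, 6, 7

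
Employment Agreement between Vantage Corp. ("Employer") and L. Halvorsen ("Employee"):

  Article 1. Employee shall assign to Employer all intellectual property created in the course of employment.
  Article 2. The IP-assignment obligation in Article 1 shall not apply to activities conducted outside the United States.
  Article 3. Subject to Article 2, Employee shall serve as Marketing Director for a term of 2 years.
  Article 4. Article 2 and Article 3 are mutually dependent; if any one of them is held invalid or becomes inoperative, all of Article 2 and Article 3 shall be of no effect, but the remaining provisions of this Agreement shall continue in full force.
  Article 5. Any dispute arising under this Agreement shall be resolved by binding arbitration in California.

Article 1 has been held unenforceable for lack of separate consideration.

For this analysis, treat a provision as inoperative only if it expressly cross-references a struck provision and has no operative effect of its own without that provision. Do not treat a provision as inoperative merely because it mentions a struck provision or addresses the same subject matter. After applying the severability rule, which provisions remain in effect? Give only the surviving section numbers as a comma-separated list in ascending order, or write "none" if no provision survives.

Article 1 is struck. The whole of Article 2 is the carve-out from the IP-assignment obligation, defined by reference to Article 1, so Article 2 cannot stand once Article 1 is removed. Article 4 declares Article 2 and Article 3 mutually dependent; since one of them has fallen, all of them are of no effect. That brings down Article 3 as well. The remainder continues in force under Article 4. Article 4 and Article 5 remain in effect.

4, 5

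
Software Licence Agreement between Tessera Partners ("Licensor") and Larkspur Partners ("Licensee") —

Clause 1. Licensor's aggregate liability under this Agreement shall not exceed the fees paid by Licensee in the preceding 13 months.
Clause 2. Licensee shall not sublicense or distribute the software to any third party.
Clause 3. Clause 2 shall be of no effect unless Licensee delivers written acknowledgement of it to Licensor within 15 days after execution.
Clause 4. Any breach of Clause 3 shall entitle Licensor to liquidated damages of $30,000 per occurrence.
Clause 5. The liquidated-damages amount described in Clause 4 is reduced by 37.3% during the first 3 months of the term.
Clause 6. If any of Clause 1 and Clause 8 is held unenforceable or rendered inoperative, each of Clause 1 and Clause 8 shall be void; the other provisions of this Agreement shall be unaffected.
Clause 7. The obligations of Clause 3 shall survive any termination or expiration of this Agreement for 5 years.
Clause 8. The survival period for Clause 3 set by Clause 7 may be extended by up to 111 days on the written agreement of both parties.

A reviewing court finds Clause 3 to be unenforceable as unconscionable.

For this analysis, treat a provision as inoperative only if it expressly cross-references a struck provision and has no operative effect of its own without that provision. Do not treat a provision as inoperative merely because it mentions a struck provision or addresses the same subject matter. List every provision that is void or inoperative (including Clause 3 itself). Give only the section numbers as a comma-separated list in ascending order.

1, 3, 4, 5, 7, 8

Clause 3 is struck. The whole of Clause 4 is the liquidated-damages amount, defined by reference to Clause 3, so Clause 4 cannot stand once Clause 3 is removed. Clause 7 operates only by reference to Clause 3, so it falls with Clause 3. The whole of Clause 5 is the introductory reduction to the liquidated-damages amount, defined by reference to Clause 4, so Clause 5 cannot stand once Clause 4 is removed. Clause 8 has no operative effect of its own apart from Clause 7 and is therefore inoperative. Clause 6 declares Clause 1 and Clause 8 mutually dependent; since one of them has fallen, all of them are of no effect. That brings down Clause 1 as well. The remainder continues in force under Clause 6. The provisions still in force are Clause 2 and Clause 6.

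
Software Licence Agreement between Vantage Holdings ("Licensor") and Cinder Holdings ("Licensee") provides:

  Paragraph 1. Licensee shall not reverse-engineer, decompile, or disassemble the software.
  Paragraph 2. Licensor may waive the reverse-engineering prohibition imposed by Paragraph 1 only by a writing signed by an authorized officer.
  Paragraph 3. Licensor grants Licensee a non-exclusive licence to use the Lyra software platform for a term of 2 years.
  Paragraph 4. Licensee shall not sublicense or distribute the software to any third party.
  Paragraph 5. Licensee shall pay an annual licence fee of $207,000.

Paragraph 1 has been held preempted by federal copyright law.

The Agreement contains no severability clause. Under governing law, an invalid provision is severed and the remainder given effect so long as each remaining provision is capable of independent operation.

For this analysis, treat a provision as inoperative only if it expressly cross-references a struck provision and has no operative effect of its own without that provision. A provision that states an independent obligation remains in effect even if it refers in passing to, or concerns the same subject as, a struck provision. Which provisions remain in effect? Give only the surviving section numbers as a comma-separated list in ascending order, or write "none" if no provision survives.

Paragraph 1 is struck. Paragraph 2 operates only by reference to Paragraph 1, so it falls with Paragraph 1. Under the stated default rule, only provisions that cannot operate independently fall away; the rest are enforced. The provisions still in force are Paragraph 3, Paragraph 4, and Paragraph 5.

3, 4, 5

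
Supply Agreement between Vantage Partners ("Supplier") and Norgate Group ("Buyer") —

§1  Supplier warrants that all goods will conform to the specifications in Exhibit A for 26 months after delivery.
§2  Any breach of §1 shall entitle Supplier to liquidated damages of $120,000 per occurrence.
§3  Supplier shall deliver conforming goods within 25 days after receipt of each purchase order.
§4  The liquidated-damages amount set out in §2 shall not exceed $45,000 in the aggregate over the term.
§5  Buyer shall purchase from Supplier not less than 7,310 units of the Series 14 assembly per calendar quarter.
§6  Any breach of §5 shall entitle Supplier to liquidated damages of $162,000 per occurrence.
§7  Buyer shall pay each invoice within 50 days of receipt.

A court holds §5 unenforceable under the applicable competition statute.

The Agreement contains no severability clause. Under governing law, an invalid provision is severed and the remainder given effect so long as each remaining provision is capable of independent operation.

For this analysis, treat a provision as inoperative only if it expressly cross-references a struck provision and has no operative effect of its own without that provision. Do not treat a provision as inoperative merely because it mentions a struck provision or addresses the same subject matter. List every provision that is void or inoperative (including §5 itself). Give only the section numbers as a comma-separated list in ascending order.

§5 is struck. The whole of §6 is the liquidated-damages amount, defined by reference to §5, so §6 cannot stand once §5 is removed. Under the stated default rule, only provisions that cannot operate independently fall away; the rest are enforced. That leaves §1, §2, §3, §4, and §7 in effect.

5, 6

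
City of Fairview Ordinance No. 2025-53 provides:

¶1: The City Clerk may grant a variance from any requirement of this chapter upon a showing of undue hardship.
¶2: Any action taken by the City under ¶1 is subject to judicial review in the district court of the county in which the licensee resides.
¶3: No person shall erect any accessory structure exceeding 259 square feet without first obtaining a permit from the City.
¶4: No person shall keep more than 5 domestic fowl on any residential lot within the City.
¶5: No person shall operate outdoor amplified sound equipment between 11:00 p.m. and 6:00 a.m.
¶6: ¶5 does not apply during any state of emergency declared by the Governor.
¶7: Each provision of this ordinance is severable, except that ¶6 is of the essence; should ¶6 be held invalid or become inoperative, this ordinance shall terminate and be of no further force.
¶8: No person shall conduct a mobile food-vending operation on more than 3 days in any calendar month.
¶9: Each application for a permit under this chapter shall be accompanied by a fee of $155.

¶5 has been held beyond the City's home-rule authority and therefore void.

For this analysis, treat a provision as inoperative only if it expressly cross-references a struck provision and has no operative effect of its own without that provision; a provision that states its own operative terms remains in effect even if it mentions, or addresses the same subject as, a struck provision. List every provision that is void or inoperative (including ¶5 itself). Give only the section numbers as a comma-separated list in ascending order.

¶5 is struck. ¶6 merely fixes the emergency suspension of ¶5; with ¶5 gone it has nothing to operate on and falls away. ¶7 makes ¶6 an essential term, and ¶6 has been rendered inoperative by the cascade; under ¶7, the entire ordinance is therefore void. No provision of the ordinance survives.

1, 2, 3, 4, 5, 6, 7, 8, 9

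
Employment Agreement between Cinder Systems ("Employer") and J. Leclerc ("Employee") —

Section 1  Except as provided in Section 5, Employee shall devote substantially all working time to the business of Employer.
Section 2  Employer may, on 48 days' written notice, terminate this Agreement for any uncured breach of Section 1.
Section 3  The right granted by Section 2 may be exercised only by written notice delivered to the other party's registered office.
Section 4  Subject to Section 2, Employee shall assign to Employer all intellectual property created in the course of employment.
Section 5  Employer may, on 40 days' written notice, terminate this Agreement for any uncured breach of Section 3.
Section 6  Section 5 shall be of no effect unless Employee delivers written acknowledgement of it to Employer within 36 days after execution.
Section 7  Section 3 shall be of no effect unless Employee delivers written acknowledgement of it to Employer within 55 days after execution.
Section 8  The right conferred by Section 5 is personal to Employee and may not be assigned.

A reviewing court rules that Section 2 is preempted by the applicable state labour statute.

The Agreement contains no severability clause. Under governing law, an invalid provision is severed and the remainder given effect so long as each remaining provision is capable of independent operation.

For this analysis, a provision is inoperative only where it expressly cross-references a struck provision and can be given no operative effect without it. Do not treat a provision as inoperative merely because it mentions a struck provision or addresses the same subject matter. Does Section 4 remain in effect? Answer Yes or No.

Yes

Section 2 is struck. Section 3 operates only by reference to Section 2, so it falls with Section 2. Section 5 operates only by reference to Section 3, so it falls with Section 3. Section 7 has no operative effect of its own apart from Section 3 and is therefore inoperative. Section 6 has no operative effect of its own apart from Section 5 and is therefore inoperative. Section 8 merely fixes the non-assignment of Section 5; with Section 5 gone it has nothing to operate on and falls away. Section 4 mentions Section 2 but its own obligation stands independently of Section 2, so Section 4 is not affected. Section 1 mentions Section 5 but its own obligation stands independently of Section 5, so Section 1 is not affected. Under the stated default rule, only provisions that cannot operate independently fall away; the rest are enforced. That leaves Section 1 and Section 4 in effect. Section 4 is among the surviving provisions, so the answer is yes.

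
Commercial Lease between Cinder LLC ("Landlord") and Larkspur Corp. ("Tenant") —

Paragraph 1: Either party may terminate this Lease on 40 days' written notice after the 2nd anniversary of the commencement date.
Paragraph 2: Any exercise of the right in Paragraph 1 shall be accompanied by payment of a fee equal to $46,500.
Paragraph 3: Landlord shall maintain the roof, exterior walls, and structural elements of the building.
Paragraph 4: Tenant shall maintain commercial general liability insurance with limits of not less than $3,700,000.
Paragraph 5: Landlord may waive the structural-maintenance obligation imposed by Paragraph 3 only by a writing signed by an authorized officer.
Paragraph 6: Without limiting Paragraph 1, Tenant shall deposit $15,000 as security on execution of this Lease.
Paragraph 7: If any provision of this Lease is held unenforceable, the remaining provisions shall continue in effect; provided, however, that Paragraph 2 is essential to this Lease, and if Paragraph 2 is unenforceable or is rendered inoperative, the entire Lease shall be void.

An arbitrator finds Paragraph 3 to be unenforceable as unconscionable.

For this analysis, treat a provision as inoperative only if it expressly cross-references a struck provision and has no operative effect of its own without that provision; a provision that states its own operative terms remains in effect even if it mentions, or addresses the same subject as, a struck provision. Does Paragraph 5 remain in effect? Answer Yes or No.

No

Paragraph 3 is struck. Paragraph 5 merely fixes the waiver condition for Paragraph 3; with Paragraph 3 gone it has nothing to operate on and falls away. Paragraph 7 makes Paragraph 2 an essential term, but Paragraph 2 is unaffected, so the severability proviso in Paragraph 7 preserves the remaining provisions. That leaves Paragraph 1, Paragraph 2, Paragraph 4, Paragraph 6, and Paragraph 7 in effect. Paragraph 5 is among the inoperative provisions, so the answer is no.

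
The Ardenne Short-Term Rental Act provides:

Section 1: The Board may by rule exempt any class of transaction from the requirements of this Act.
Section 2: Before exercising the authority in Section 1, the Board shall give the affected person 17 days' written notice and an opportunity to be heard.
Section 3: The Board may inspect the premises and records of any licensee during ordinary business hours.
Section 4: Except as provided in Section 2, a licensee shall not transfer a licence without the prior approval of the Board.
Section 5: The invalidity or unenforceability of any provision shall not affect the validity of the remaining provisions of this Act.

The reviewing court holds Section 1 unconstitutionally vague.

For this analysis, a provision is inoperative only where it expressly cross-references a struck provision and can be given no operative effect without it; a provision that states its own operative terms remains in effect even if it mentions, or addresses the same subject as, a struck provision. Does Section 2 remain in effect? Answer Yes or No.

Section 1 is struck. Section 2 has no operative effect of its own apart from Section 1 and is therefore inoperative. Although Section 4 refers to Section 2, its operative terms do not depend on Section 2, so it remains in effect. Section 5 is a severability clause and preserves every provision that can still be given independent effect. Section 3, Section 4, and Section 5 remain in effect. Section 2 is among the inoperative provisions, so the answer is no.

No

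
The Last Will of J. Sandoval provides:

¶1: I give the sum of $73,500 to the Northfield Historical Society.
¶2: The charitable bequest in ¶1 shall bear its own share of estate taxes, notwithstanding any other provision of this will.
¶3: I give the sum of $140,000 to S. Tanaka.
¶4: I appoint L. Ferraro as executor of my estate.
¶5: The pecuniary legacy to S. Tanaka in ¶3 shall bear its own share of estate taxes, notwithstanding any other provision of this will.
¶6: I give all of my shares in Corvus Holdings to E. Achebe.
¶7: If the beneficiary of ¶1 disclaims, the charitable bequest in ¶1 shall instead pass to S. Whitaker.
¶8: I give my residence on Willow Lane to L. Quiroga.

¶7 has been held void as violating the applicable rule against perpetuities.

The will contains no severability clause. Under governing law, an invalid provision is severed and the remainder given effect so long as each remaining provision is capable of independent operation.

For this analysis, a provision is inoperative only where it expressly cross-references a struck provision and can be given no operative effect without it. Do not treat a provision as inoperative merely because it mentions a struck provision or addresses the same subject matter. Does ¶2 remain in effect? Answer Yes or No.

¶7 is struck. No other provision's operative terms depend on ¶7. Under the stated default rule, only provisions that cannot operate independently fall away; the rest are enforced. The provisions still in force are ¶1, ¶2, ¶3, ¶4, ¶5, ¶6, and ¶8. ¶2 is among the surviving provisions, so the answer is yes.

Yes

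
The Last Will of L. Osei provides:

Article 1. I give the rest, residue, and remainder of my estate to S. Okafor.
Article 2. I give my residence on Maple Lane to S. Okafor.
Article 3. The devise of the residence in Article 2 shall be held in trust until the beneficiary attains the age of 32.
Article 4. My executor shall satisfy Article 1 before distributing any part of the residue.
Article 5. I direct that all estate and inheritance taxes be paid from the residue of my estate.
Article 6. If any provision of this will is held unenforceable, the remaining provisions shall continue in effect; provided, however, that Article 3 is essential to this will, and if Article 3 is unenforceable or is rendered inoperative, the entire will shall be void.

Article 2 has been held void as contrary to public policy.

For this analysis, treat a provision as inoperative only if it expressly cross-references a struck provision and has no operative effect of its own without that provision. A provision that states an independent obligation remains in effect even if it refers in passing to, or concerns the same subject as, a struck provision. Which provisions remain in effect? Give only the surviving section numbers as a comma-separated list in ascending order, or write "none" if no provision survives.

Article 2 is struck. Article 3 has no operative effect of its own apart from Article 2 and is therefore inoperative. Article 6 makes Article 3 an essential term, and Article 3 has been rendered inoperative by the cascade; under Article 6, the entire will is therefore void. No provision of the will survives.

none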